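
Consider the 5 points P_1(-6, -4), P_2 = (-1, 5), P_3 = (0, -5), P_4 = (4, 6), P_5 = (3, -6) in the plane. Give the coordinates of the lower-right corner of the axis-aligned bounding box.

x-range [-6, 4], y-range [-6, 6].
The lower-right corner is (4, -6).

(4, -6)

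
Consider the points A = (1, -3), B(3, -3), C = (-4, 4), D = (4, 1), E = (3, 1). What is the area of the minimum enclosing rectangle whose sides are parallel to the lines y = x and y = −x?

In coordinates u = x + y, v = x − y the rectangle is axis-aligned; the map (x,y)→(u,v) scales areas by 2.
u-values: -2, 0, 0, 5, 4; range = 5 − (-2) = 7.
v-values: 4, 6, -8, 3, 2; range = 6 − (-8) = 14.
Area = (7 × 14) / 2 = 49.

49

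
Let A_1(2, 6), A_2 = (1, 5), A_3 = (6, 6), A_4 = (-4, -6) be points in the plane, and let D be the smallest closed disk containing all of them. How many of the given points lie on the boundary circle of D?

2

By Welzl's lemma the MEC is supported by two points (diametrically opposite) or three points (on a circumcircle).
The farthest pair is A_3–A_4 with squared distance 244. The circle on this segment as diameter has centre (1, 0) and r² = 244/4 = 61.
Check A_1: distance² to centre = 37 ≤ 61, so it lies inside.
All remaining points lie in this disk, and no smaller disk contains both endpoints, so this is the minimum enclosing circle.
The points at distance exactly r from the centre are A_3, A_4 — 2 points.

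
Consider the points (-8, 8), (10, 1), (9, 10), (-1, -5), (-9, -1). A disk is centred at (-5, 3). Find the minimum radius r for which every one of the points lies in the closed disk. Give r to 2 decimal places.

The required radius is the distance from (-5, 3) to the farthest point.
Squared distances: 34, 229, 245, 80, 32.
Maximum is 245, attained at (9, 10).
r = √245 ≈ 15.65.

15.65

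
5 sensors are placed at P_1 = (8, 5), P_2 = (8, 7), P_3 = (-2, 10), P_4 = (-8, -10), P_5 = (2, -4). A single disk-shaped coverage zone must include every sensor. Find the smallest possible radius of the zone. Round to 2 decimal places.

By Welzl's lemma the MEC is supported by two points (diametrically opposite) or three points (on a circumcircle).
The farthest pair is P_2–P_4 with squared distance 545. The circle on this segment as diameter has centre (0, -1.5) and r² = 545/4 = 136.25.
Check P_1: distance² to centre = 106.25 ≤ 136.25, so it lies inside.
All remaining points lie in this disk, and no smaller disk contains both endpoints, so this is the minimum enclosing circle.
r = √(136.25) ≈ 11.67.

11.67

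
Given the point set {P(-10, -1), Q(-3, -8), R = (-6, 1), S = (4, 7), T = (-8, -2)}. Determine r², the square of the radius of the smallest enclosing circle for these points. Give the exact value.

The minimum enclosing circle is determined by three boundary points: P, Q, S.
Their circumcentre is (-17/11, 5/11) with r² = 8905/121.
The farthest remaining point T is at distance² 5770/121 ≤ 8905/121.

8905/121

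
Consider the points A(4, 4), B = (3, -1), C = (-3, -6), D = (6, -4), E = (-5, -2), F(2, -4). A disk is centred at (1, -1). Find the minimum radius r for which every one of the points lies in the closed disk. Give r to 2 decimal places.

The required radius is the distance from (1, -1) to the farthest point.
Squared distances: 34, 4, 41, 34, 37, 10.
Maximum is 41, attained at C.
r = √41 ≈ 6.40.

6.40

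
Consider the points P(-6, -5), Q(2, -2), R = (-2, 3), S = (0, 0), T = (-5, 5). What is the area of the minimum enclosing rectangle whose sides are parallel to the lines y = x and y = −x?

In coordinates u = x + y, v = x − y the rectangle is axis-aligned; the map (x,y)→(u,v) scales areas by 2.
u-values: -11, 0, 1, 0, 0; range = 1 − (-11) = 12.
v-values: -1, 4, -5, 0, -10; range = 4 − (-10) = 14.
Area = (12 × 14) / 2 = 84.

84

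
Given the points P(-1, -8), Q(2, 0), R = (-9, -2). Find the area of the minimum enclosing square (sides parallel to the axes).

The bounding box has width 11 and height 8.
An axis-aligned square enclosing the set must have side ≥ max(width, height).
So the minimum side is max(11, 8) = 11.
Area = 11² = 121.

121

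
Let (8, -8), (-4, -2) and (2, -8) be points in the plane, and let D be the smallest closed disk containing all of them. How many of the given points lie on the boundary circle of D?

2

Call the three points A, B, C in the order given.
Side lengths²: AB² = 180, AC² = 36, BC² = 72.
Since AB² = 180 ≥ 72 + 36 = 108, the angle opposite AB is not acute, so the smallest enclosing circle has AB as diameter.
Centre = midpoint of AB = (2, -5), r² = 180/4 = 45.
The points at distance exactly r from the centre are (8, -8), (-4, -2) — 2 points.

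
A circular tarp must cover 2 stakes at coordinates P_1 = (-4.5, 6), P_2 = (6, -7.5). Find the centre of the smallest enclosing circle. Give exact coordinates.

(0.75, -0.75)

The smallest circle enclosing two points has them as diameter endpoints.
Centre = midpoint = (0.75, -0.75); r² = |P_1P_2|²/4 = 292.5/4 = 73.125.
Centre = (0.75, -0.75).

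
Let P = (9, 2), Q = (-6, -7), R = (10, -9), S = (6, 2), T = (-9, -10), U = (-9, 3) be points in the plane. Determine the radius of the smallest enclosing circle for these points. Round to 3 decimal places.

11.252

By Welzl's lemma the MEC is supported by two points (diametrically opposite) or three points (on a circumcircle).
The minimum enclosing circle is determined by three boundary points: R, T, U.
Their circumcentre is (7/38, -3.5) with r² = 91405/722.
The farthest remaining point P is at distance² 77953/722 ≤ 91405/722.
r = √(91405/722) ≈ 11.252.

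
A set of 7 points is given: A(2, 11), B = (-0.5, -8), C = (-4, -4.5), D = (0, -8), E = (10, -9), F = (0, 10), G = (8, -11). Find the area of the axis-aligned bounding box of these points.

x ranges over [-4, 10], width 14.
y ranges over [-11, 11], height 22.
Area = 14 × 22 = 308.

308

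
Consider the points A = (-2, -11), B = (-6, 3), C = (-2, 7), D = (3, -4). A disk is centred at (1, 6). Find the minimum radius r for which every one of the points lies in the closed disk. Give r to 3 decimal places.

The required radius is the distance from (1, 6) to the farthest point.
Squared distances: 298, 58, 10, 104.
Maximum is 298, attained at A.
r = √298 ≈ 17.263.

17.263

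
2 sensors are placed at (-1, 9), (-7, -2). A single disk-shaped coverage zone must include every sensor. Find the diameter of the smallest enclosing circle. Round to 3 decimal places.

12.530

The smallest circle enclosing two points has them as diameter endpoints.
Centre = midpoint = (-4, 3.5); r² = |(-1, 9)−(-7, -2)|²/4 = 157/4 = 39.25.
Diameter = 2r = 2√(39.25) ≈ 12.530.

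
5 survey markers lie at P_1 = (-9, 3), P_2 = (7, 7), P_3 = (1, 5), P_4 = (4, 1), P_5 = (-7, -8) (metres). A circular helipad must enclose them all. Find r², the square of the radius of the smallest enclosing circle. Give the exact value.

A smallest enclosing disk is always determined by at most three of the input points on its boundary.
The farthest pair is P_2–P_5 with squared distance 421. The circle on this segment as diameter has centre (0, -0.5) and r² = 421/4 = 105.25.
Check P_1: distance² to centre = 93.25 ≤ 105.25, so it lies inside.
All remaining points lie in this disk, and no smaller disk contains both endpoints, so this is the minimum enclosing circle.

105.25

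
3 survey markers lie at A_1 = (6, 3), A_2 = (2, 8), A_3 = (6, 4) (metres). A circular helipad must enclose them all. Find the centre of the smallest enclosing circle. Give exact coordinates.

(4, 5.5)

Side lengths²: A_1A_2² = 41, A_1A_3² = 1, A_2A_3² = 32.
Since A_1A_2² = 41 ≥ 32 + 1 = 33, the angle opposite A_1A_2 is not acute, so the smallest enclosing circle has A_1A_2 as diameter.
Centre = midpoint of A_1A_2 = (4, 5.5), r² = 41/4 = 10.25.
Centre = (4, 5.5).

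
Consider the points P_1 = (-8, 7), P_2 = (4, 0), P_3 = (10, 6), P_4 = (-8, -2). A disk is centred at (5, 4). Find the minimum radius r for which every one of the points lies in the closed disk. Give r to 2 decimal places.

14.32

The required radius is the distance from (5, 4) to the farthest point.
Squared distances: 178, 17, 29, 205.
Maximum is 205, attained at P_4.
r = √205 ≈ 14.32.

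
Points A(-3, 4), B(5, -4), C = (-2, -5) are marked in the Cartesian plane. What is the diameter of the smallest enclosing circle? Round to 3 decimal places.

11.319

Side lengths²: AB² = 128, AC² = 82, BC² = 50.
Since AB² = 128 < 82 + 50 = 132, the triangle is acute, so the smallest enclosing circle is the circumcircle.
Circumcentre = (0.875, -0.125), r² = 32.03125.
Diameter = 2r = 2√(32.03125) ≈ 11.319.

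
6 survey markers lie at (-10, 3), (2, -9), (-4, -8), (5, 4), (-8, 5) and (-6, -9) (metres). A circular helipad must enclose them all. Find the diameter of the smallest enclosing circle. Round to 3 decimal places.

By Welzl's lemma the MEC is supported by two points (diametrically opposite) or three points (on a circumcircle).
The minimum enclosing circle is determined by three boundary points: (-10, 3), (2, -9), (5, 4).
Their circumcentre is (-2.1875, -1.1875) with r² = 78.5703125.
The farthest remaining point (-6, -9) is at distance² 75.5703125 ≤ 78.5703125.
Diameter = 2r = 2√(78.5703125) ≈ 17.728.

17.728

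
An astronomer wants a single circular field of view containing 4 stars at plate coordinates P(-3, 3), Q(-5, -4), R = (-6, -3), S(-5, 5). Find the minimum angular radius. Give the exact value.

4.5

The minimum enclosing circle of a finite set is fixed by two of the points (as a diameter) or three (as a circumcircle).
The farthest pair is Q–S with squared distance 81. The circle on this segment as diameter has centre (-5, 0.5) and r² = 81/4 = 20.25.
Check P: distance² to centre = 10.25 ≤ 20.25, so it lies inside.
All remaining points lie in this disk, and no smaller disk contains both endpoints, so this is the minimum enclosing circle.
r = √(20.25) = 4.5.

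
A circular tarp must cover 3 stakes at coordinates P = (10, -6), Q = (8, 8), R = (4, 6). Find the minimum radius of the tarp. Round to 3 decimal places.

Side lengths²: PQ² = 200, PR² = 180, QR² = 20.
Since PQ² = 200 ≥ 180 + 20 = 200, the angle opposite PQ is not acute, so the smallest enclosing circle has PQ as diameter.
Centre = midpoint of PQ = (9, 1), r² = 200/4 = 50.
r = √50 ≈ 7.071.

7.071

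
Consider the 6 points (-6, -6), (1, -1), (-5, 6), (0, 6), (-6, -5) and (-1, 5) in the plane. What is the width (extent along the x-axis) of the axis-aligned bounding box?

7

max x = 1, min x = -6, so width = 7.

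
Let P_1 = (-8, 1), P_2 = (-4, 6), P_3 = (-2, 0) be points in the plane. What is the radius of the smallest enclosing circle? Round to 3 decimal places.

3.623

Side lengths²: P_1P_2² = 41, P_1P_3² = 37, P_2P_3² = 40.
Since P_1P_2² = 41 < 40 + 37 = 77, the triangle is acute, so the smallest enclosing circle is the circumcircle.
Circumcentre = (-159/34, 83/34), r² = 7585/578.
r = √(7585/578) ≈ 3.623.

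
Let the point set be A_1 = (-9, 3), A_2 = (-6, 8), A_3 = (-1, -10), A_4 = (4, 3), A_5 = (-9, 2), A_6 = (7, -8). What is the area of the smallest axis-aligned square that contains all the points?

324

The bounding box has width 16 and height 18.
An axis-aligned square enclosing the set must have side ≥ max(width, height).
So the minimum side is max(16, 18) = 18.
Area = 18² = 324.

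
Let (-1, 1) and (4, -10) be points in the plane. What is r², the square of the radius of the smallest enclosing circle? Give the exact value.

36.5

The smallest circle enclosing two points has them as diameter endpoints.
Centre = midpoint = (1.5, -4.5); r² = |(-1, 1)−(4, -10)|²/4 = 146/4 = 36.5.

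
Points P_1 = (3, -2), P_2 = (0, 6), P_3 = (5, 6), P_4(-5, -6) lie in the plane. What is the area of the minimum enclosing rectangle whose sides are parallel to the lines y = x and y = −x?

In coordinates u = x + y, v = x − y the rectangle is axis-aligned; the map (x,y)→(u,v) scales areas by 2.
u-values: 1, 6, 11, -11; range = 11 − (-11) = 22.
v-values: 5, -6, -1, 1; range = 5 − (-6) = 11.
Area = (22 × 11) / 2 = 121.

121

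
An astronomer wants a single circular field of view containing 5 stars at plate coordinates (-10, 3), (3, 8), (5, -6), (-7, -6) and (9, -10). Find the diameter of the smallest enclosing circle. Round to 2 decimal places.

23.05

By Welzl's lemma the MEC is supported by two points (diametrically opposite) or three points (on a circumcircle).
The minimum enclosing circle is determined by three boundary points: (-10, 3), (3, 8), (9, -10).
Their circumcentre is (-9/44, -135/44) with r² = 128525/968.
The farthest remaining point (-7, -6) is at distance² 53021/968 ≤ 128525/968.
Diameter = 2r = 2√(128525/968) ≈ 23.05.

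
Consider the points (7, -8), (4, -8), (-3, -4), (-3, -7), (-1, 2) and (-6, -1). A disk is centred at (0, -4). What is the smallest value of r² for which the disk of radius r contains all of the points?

The required radius is the distance from (0, -4) to the farthest point.
Squared distances: 65, 32, 9, 18, 37, 45.
Maximum is 65, attained at (7, -8).

65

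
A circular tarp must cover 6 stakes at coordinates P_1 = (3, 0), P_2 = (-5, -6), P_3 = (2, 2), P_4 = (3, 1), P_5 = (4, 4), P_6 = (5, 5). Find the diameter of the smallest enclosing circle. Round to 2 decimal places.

14.87

By Welzl's lemma the MEC is supported by two points (diametrically opposite) or three points (on a circumcircle).
The farthest pair is P_2–P_6 with squared distance 221. The circle on this segment as diameter has centre (0, -0.5) and r² = 221/4 = 55.25.
Check P_1: distance² to centre = 9.25 ≤ 55.25, so it lies inside.
All remaining points lie in this disk, and no smaller disk contains both endpoints, so this is the minimum enclosing circle.
Diameter = 2r = 2√(55.25) ≈ 14.87.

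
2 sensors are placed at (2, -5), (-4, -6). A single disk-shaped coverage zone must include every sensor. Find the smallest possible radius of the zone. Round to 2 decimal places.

3.04

The smallest circle enclosing two points has them as diameter endpoints.
Centre = midpoint = (-1, -5.5); r² = |(2, -5)−(-4, -6)|²/4 = 37/4 = 9.25.
r = √(9.25) ≈ 3.04.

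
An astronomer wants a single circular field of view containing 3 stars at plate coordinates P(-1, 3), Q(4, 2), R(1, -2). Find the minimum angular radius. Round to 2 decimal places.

Side lengths²: PQ² = 26, PR² = 29, QR² = 25.
Since PR² = 29 < 26 + 25 = 51, the triangle is acute, so the smallest enclosing circle is the circumcircle.
Circumcentre = (55/46, 45/46), r² = 9425/1058.
r = √(9425/1058) ≈ 2.98.

2.98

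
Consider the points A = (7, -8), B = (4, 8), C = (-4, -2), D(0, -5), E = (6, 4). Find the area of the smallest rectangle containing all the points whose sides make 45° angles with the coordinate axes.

171

In coordinates u = x + y, v = x − y the rectangle is axis-aligned; the map (x,y)→(u,v) scales areas by 2.
u-values: -1, 12, -6, -5, 10; range = 12 − (-6) = 18.
v-values: 15, -4, -2, 5, 2; range = 15 − (-4) = 19.
Area = (18 × 19) / 2 = 171.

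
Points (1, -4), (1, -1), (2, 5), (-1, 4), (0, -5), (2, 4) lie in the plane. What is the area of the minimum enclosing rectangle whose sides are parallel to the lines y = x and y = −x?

60

In coordinates u = x + y, v = x − y the rectangle is axis-aligned; the map (x,y)→(u,v) scales areas by 2.
u-values: -3, 0, 7, 3, -5, 6; range = 7 − (-5) = 12.
v-values: 5, 2, -3, -5, 5, -2; range = 5 − (-5) = 10.
Area = (12 × 10) / 2 = 60.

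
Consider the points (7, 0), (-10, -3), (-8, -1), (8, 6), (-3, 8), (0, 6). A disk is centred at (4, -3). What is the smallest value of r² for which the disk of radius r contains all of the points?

196

The required radius is the distance from (4, -3) to the farthest point.
Squared distances: 18, 196, 148, 97, 170, 97.
Maximum is 196, attained at (-10, -3).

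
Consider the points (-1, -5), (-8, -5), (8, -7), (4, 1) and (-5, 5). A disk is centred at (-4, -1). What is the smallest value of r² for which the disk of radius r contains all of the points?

180

The required radius is the distance from (-4, -1) to the farthest point.
Squared distances: 25, 32, 180, 68, 37.
Maximum is 180, attained at (8, -7).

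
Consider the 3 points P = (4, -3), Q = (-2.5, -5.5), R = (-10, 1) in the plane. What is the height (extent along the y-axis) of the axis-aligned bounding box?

max y = 1, min y = -5.5, so height = 6.5.

6.5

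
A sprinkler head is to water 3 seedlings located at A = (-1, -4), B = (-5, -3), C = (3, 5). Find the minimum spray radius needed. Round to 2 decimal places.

5.66

Side lengths²: AB² = 17, AC² = 97, BC² = 128.
Since BC² = 128 ≥ 97 + 17 = 114, the angle opposite BC is not acute, so the smallest enclosing circle has BC as diameter.
Centre = midpoint of BC = (-1, 1), r² = 128/4 = 32.
r = √32 ≈ 5.66.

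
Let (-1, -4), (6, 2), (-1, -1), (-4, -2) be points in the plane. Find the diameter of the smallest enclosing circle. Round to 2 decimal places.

The farthest pair is (6, 2)–(-4, -2) with squared distance 116. The circle on this segment as diameter has centre (1, 0) and r² = 116/4 = 29.
Check (-1, -4): distance² to centre = 20 ≤ 29, so it lies inside.
All remaining points lie in this disk, and no smaller disk contains both endpoints, so this is the minimum enclosing circle.
Diameter = 2r = 2√29 ≈ 10.77.

10.77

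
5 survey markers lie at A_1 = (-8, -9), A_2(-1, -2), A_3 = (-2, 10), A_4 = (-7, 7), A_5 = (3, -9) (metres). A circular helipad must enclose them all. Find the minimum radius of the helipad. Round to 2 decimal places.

10.30

The minimum enclosing circle of a finite set is fixed by two of the points (as a diameter) or three (as a circumcircle).
The minimum enclosing circle is determined by three boundary points: A_1, A_3, A_5.
Their circumcentre is (-2.5, -11/38) with r² = 76621/722.
The farthest remaining point A_4 is at distance² 52985/722 ≤ 76621/722.
r = √(76621/722) ≈ 10.30.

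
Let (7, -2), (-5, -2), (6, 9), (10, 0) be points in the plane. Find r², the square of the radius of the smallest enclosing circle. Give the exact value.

The minimum enclosing circle of a finite set is fixed by two of the points (as a diameter) or three (as a circumcircle).
The minimum enclosing circle is determined by three boundary points: (-5, -2), (6, 9), (10, 0).
Their circumcentre is (55/26, 49/26) with r² = 22213/338.
The farthest remaining point (7, -2) is at distance² 13165/338 ≤ 22213/338.

22213/338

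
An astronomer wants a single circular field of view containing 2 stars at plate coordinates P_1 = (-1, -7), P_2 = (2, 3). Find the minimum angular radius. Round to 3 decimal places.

5.220

The smallest circle enclosing two points has them as diameter endpoints.
Centre = midpoint = (0.5, -2); r² = |P_1P_2|²/4 = 109/4 = 27.25.
r = √(27.25) ≈ 5.220.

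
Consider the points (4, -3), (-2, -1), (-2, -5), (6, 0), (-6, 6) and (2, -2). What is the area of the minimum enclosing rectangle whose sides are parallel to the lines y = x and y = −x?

123.5

In coordinates u = x + y, v = x − y the rectangle is axis-aligned; the map (x,y)→(u,v) scales areas by 2.
u-values: 1, -3, -7, 6, 0, 0; range = 6 − (-7) = 13.
v-values: 7, -1, 3, 6, -12, 4; range = 7 − (-12) = 19.
Area = (13 × 19) / 2 = 123.5.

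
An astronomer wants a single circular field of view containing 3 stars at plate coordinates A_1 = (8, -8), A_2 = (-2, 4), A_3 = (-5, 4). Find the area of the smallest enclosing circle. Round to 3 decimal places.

Side lengths²: A_1A_2² = 244, A_1A_3² = 313, A_2A_3² = 9.
Since A_1A_3² = 313 ≥ 244 + 9 = 253, the angle opposite A_1A_3 is not acute, so the smallest enclosing circle has A_1A_3 as diameter.
Centre = midpoint of A_1A_3 = (1.5, -2), r² = 313/4 = 78.25.
Area = π·r² = π·78.25 ≈ 245.830.

245.830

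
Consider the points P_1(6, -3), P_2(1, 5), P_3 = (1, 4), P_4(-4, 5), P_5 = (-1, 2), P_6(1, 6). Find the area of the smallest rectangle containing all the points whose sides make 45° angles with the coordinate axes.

In coordinates u = x + y, v = x − y the rectangle is axis-aligned; the map (x,y)→(u,v) scales areas by 2.
u-values: 3, 6, 5, 1, 1, 7; range = 7 − 1 = 6.
v-values: 9, -4, -3, -9, -3, -5; range = 9 − (-9) = 18.
Area = (6 × 18) / 2 = 54.

54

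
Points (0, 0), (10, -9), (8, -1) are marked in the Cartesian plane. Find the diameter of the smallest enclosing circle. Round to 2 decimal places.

13.45

Call the three points A, B, C in the order given.
Side lengths²: AB² = 181, AC² = 65, BC² = 68.
Since AB² = 181 ≥ 68 + 65 = 133, the angle opposite AB is not acute, so the smallest enclosing circle has AB as diameter.
Centre = midpoint of AB = (5, -4.5), r² = 181/4 = 45.25.
Diameter = 2r = 2√(45.25) ≈ 13.45.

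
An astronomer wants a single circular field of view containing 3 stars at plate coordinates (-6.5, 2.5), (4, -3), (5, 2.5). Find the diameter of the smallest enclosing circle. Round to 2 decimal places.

Call the three points A, B, C in the order given.
Side lengths²: AB² = 140.5, AC² = 132.25, BC² = 31.25.
Since AB² = 140.5 < 132.25 + 31.25 = 163.5, the triangle is acute, so the smallest enclosing circle is the circumcircle.
Circumcentre = (-0.75, 31/44), r² = 35125/968.
Diameter = 2r = 2√(35125/968) ≈ 12.05.

12.05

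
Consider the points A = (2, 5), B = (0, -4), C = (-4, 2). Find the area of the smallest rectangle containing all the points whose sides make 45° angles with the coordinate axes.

55

In coordinates u = x + y, v = x − y the rectangle is axis-aligned; the map (x,y)→(u,v) scales areas by 2.
u-values: 7, -4, -2; range = 7 − (-4) = 11.
v-values: -3, 4, -6; range = 4 − (-6) = 10.
Area = (11 × 10) / 2 = 55.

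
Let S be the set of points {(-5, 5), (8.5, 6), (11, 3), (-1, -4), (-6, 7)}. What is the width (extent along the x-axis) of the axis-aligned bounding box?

17

max x = 11, min x = -6, so width = 17.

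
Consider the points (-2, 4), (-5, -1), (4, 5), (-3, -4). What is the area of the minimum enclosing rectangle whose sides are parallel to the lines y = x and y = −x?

In coordinates u = x + y, v = x − y the rectangle is axis-aligned; the map (x,y)→(u,v) scales areas by 2.
u-values: 2, -6, 9, -7; range = 9 − (-7) = 16.
v-values: -6, -4, -1, 1; range = 1 − (-6) = 7.
Area = (16 × 7) / 2 = 56.

56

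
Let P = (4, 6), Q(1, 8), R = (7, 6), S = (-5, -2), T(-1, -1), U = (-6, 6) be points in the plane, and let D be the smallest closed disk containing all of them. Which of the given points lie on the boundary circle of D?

A smallest enclosing disk is always determined by at most three of the input points on its boundary.
The minimum enclosing circle is determined by three boundary points: R, S, U.
Their circumcentre is (0.5, 2.75) with r² = 52.8125.
The farthest remaining point Q is at distance² 27.8125 ≤ 52.8125.
The points at distance exactly r from the centre are R, S, U — 3 points.

R, S, U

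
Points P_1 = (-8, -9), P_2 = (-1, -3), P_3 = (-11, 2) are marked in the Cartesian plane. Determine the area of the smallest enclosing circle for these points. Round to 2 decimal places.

Side lengths²: P_1P_2² = 85, P_1P_3² = 130, P_2P_3² = 125.
Since P_1P_3² = 130 < 125 + 85 = 210, the triangle is acute, so the smallest enclosing circle is the circumcircle.
Circumcentre = (-273/38, -109/38), r² = 27625/722.
Area = π·r² = π·27625/722 ≈ 120.20.

120.20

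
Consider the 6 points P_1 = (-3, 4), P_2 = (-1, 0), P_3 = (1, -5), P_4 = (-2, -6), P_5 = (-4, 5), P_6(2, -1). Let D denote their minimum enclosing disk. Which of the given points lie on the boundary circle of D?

P_3, P_4, P_5

The minimum enclosing circle of a finite set is fixed by two of the points (as a diameter) or three (as a circumcircle).
The minimum enclosing circle is determined by three boundary points: P_3, P_4, P_5.
Their circumcentre is (-31/14, -5/14) with r² = 3125/98.
The farthest remaining point P_1 is at distance² 1921/98 ≤ 3125/98.
The points at distance exactly r from the centre are P_3, P_4, P_5 — 3 points.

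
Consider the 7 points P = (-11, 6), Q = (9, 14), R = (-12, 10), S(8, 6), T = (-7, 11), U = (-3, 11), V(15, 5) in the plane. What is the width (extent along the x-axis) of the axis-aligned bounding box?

27

max x = 15, min x = -12, so width = 27.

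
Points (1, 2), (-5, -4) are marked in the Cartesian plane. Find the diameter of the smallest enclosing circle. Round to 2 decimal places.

8.49

The smallest circle enclosing two points has them as diameter endpoints.
Centre = midpoint = (-2, -1); r² = |(1, 2)−(-5, -4)|²/4 = 72/4 = 18.
Diameter = 2r = 2√18 ≈ 8.49.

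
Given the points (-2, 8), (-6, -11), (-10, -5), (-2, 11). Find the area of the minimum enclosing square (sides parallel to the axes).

The bounding box has width 8 and height 22.
An axis-aligned square enclosing the set must have side ≥ max(width, height).
So the minimum side is max(8, 22) = 22.
Area = 22² = 484.

484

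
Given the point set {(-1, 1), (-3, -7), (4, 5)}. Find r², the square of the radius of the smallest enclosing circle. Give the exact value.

48.25

Call the three points A, B, C in the order given.
Side lengths²: AB² = 68, AC² = 41, BC² = 193.
Since BC² = 193 ≥ 68 + 41 = 109, the angle opposite BC is not acute, so the smallest enclosing circle has BC as diameter.
Centre = midpoint of BC = (0.5, -1), r² = 193/4 = 48.25.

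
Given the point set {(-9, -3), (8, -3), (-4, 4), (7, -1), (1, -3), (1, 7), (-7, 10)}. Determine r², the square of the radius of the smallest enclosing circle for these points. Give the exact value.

A smallest enclosing disk is always determined by at most three of the input points on its boundary.
The minimum enclosing circle is determined by three boundary points: (-9, -3), (8, -3), (-7, 10).
Their circumcentre is (-0.5, 61/26) with r² = 34081/338.
The farthest remaining point (7, -1) is at distance² 22797/338 ≤ 34081/338.

34081/338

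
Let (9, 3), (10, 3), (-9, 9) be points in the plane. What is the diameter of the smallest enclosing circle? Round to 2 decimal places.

19.92

Call the three points A, B, C in the order given.
Side lengths²: AB² = 1, AC² = 360, BC² = 397.
Since BC² = 397 ≥ 360 + 1 = 361, the angle opposite BC is not acute, so the smallest enclosing circle has BC as diameter.
Centre = midpoint of BC = (0.5, 6), r² = 397/4 = 99.25.
Diameter = 2r = 2√(99.25) ≈ 19.92.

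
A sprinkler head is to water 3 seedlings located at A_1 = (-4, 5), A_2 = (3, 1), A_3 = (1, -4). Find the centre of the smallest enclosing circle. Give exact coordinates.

(-1.5, 0.5)

Side lengths²: A_1A_2² = 65, A_1A_3² = 106, A_2A_3² = 29.
Since A_1A_3² = 106 ≥ 65 + 29 = 94, the angle opposite A_1A_3 is not acute, so the smallest enclosing circle has A_1A_3 as diameter.
Centre = midpoint of A_1A_3 = (-1.5, 0.5), r² = 106/4 = 26.5.
Centre = (-1.5, 0.5).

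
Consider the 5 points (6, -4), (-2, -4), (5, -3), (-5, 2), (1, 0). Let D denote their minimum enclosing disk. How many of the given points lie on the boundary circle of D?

2

The minimum enclosing circle of a finite set is fixed by two of the points (as a diameter) or three (as a circumcircle).
The farthest pair is (6, -4)–(-5, 2) with squared distance 157. The circle on this segment as diameter has centre (0.5, -1) and r² = 157/4 = 39.25.
Check (-2, -4): distance² to centre = 15.25 ≤ 39.25, so it lies inside.
All remaining points lie in this disk, and no smaller disk contains both endpoints, so this is the minimum enclosing circle.
The points at distance exactly r from the centre are (6, -4), (-5, 2) — 2 points.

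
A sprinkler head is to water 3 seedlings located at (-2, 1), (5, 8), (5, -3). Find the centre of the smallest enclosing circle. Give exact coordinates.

(3.5, 2.5)

Call the three points A, B, C in the order given.
Side lengths²: AB² = 98, AC² = 65, BC² = 121.
Since BC² = 121 < 98 + 65 = 163, the triangle is acute, so the smallest enclosing circle is the circumcircle.
Circumcentre = (3.5, 2.5), r² = 32.5.
Centre = (3.5, 2.5).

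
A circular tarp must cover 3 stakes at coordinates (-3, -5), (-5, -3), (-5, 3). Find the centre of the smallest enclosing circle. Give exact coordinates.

Call the three points A, B, C in the order given.
Side lengths²: AB² = 8, AC² = 68, BC² = 36.
Since AC² = 68 ≥ 36 + 8 = 44, the angle opposite AC is not acute, so the smallest enclosing circle has AC as diameter.
Centre = midpoint of AC = (-4, -1), r² = 68/4 = 17.
Centre = (-4, -1).

(-4, -1)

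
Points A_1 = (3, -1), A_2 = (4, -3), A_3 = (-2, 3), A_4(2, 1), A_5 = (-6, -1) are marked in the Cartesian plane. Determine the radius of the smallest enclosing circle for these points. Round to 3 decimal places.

5.099

By Welzl's lemma the MEC is supported by two points (diametrically opposite) or three points (on a circumcircle).
The farthest pair is A_2–A_5 with squared distance 104. The circle on this segment as diameter has centre (-1, -2) and r² = 104/4 = 26.
Check A_1: distance² to centre = 17 ≤ 26, so it lies inside.
All remaining points lie in this disk, and no smaller disk contains both endpoints, so this is the minimum enclosing circle.
r = √26 ≈ 5.099.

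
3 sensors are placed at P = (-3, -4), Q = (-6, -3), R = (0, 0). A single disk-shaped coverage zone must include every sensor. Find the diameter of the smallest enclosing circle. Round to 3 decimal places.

6.708

Side lengths²: PQ² = 10, PR² = 25, QR² = 45.
Since QR² = 45 ≥ 25 + 10 = 35, the angle opposite QR is not acute, so the smallest enclosing circle has QR as diameter.
Centre = midpoint of QR = (-3, -1.5), r² = 45/4 = 11.25.
Diameter = 2r = 2√(11.25) ≈ 6.708.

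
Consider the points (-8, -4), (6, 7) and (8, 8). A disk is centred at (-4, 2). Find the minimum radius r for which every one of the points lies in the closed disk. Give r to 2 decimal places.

The required radius is the distance from (-4, 2) to the farthest point.
Squared distances: 52, 125, 180.
Maximum is 180, attained at (8, 8).
r = √180 ≈ 13.42.

13.42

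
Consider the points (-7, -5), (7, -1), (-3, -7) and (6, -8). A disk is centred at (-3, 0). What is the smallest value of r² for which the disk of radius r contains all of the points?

145

The required radius is the distance from (-3, 0) to the farthest point.
Squared distances: 41, 101, 49, 145.
Maximum is 145, attained at (6, -8).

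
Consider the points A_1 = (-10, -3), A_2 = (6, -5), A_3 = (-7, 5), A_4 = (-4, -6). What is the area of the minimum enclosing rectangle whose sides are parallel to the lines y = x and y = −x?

In coordinates u = x + y, v = x − y the rectangle is axis-aligned; the map (x,y)→(u,v) scales areas by 2.
u-values: -13, 1, -2, -10; range = 1 − (-13) = 14.
v-values: -7, 11, -12, 2; range = 11 − (-12) = 23.
Area = (14 × 23) / 2 = 161.

161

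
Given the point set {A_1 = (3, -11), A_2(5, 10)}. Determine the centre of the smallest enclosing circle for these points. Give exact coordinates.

(4, -0.5)

The smallest circle enclosing two points has them as diameter endpoints.
Centre = midpoint = (4, -0.5); r² = |A_1A_2|²/4 = 445/4 = 111.25.
Centre = (4, -0.5).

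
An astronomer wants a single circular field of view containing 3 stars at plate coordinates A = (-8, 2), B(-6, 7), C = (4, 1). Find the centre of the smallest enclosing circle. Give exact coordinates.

Side lengths²: AB² = 29, AC² = 145, BC² = 136.
Since AC² = 145 < 136 + 29 = 165, the triangle is acute, so the smallest enclosing circle is the circumcircle.
Circumcentre = (-119/62, 153/62), r² = 71485/1922.
Centre = (-119/62, 153/62).

(-119/62, 153/62)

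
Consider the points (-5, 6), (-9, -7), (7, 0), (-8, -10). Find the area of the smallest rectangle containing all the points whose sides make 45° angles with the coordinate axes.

225

In coordinates u = x + y, v = x − y the rectangle is axis-aligned; the map (x,y)→(u,v) scales areas by 2.
u-values: 1, -16, 7, -18; range = 7 − (-18) = 25.
v-values: -11, -2, 7, 2; range = 7 − (-11) = 18.
Area = (25 × 18) / 2 = 225.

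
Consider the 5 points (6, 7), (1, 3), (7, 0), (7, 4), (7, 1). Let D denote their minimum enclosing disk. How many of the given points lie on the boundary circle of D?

3

A smallest enclosing disk is always determined by at most three of the input points on its boundary.
The minimum enclosing circle is determined by three boundary points: (6, 7), (1, 3), (7, 0).
Their circumcentre is (127/26, 85/26) with r² = 5125/338.
The farthest remaining point (7, 1) is at distance² 3253/338 ≤ 5125/338.
The points at distance exactly r from the centre are (6, 7), (1, 3), (7, 0) — 3 points.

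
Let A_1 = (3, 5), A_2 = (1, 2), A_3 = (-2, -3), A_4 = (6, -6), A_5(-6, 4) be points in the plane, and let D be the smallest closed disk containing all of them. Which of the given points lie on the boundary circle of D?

The farthest pair is A_4–A_5 with squared distance 244. The circle on this segment as diameter has centre (0, -1) and r² = 244/4 = 61.
Check A_1: distance² to centre = 45 ≤ 61, so it lies inside.
All remaining points lie in this disk, and no smaller disk contains both endpoints, so this is the minimum enclosing circle.
The points at distance exactly r from the centre are A_4, A_5 — 2 points.

A_4, A_5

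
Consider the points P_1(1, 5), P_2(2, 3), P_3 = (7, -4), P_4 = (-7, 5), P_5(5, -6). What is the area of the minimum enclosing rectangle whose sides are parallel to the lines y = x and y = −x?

In coordinates u = x + y, v = x − y the rectangle is axis-aligned; the map (x,y)→(u,v) scales areas by 2.
u-values: 6, 5, 3, -2, -1; range = 6 − (-2) = 8.
v-values: -4, -1, 11, -12, 11; range = 11 − (-12) = 23.
Area = (8 × 23) / 2 = 92.

92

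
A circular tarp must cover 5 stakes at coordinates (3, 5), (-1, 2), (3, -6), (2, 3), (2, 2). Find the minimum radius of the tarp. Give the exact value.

The minimum enclosing circle of a finite set is fixed by two of the points (as a diameter) or three (as a circumcircle).
The farthest pair is (3, 5)–(3, -6) with squared distance 121. The circle on this segment as diameter has centre (3, -0.5) and r² = 121/4 = 30.25.
Check (-1, 2): distance² to centre = 22.25 ≤ 30.25, so it lies inside.
All remaining points lie in this disk, and no smaller disk contains both endpoints, so this is the minimum enclosing circle.
r = √(30.25) = 5.5.

5.5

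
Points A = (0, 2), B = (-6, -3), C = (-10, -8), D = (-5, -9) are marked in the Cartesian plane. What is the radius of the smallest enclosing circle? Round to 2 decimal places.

By Welzl's lemma the MEC is supported by two points (diametrically opposite) or three points (on a circumcircle).
The farthest pair is A–C with squared distance 200. The circle on this segment as diameter has centre (-5, -3) and r² = 200/4 = 50.
Check B: distance² to centre = 1 ≤ 50, so it lies inside.
All remaining points lie in this disk, and no smaller disk contains both endpoints, so this is the minimum enclosing circle.
r = √50 ≈ 7.07.

7.07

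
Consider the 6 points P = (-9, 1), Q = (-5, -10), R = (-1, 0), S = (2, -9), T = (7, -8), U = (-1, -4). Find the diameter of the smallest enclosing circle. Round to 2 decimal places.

18.36

The minimum enclosing circle of a finite set is fixed by two of the points (as a diameter) or three (as a circumcircle).
The farthest pair is P–T with squared distance 337. The circle on this segment as diameter has centre (-1, -3.5) and r² = 337/4 = 84.25.
Check Q: distance² to centre = 58.25 ≤ 84.25, so it lies inside.
All remaining points lie in this disk, and no smaller disk contains both endpoints, so this is the minimum enclosing circle.
Diameter = 2r = 2√(84.25) ≈ 18.36.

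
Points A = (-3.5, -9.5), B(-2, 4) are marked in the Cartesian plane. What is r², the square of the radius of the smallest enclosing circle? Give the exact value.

46.125

The smallest circle enclosing two points has them as diameter endpoints.
Centre = midpoint = (-2.75, -2.75); r² = |AB|²/4 = 184.5/4 = 46.125.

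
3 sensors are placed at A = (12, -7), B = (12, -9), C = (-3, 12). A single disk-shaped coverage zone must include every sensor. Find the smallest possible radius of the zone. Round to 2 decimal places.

Side lengths²: AB² = 4, AC² = 586, BC² = 666.
Since BC² = 666 ≥ 586 + 4 = 590, the angle opposite BC is not acute, so the smallest enclosing circle has BC as diameter.
Centre = midpoint of BC = (4.5, 1.5), r² = 666/4 = 166.5.
r = √(166.5) ≈ 12.90.

12.90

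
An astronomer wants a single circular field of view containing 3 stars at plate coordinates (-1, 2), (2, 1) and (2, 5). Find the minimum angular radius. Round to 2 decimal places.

Call the three points A, B, C in the order given.
Side lengths²: AB² = 10, AC² = 18, BC² = 16.
Since AC² = 18 < 16 + 10 = 26, the triangle is acute, so the smallest enclosing circle is the circumcircle.
Circumcentre = (1, 3), r² = 5.
r = √5 ≈ 2.24.

2.24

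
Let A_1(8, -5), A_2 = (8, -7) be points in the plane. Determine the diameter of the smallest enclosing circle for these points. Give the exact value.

2

The smallest circle enclosing two points has them as diameter endpoints.
Centre = midpoint = (8, -6); r² = |A_1A_2|²/4 = 4/4 = 1.
Diameter = 2r = 2√1 = 2.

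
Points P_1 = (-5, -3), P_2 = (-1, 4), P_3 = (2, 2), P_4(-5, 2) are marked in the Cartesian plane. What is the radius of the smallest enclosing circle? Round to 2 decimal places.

By Welzl's lemma the MEC is supported by two points (diametrically opposite) or three points (on a circumcircle).
The minimum enclosing circle is determined by three boundary points: P_1, P_2, P_3.
Their circumcentre is (-97/58, -15/58) with r² = 31265/1682.
The farthest remaining point P_4 is at distance² 27205/1682 ≤ 31265/1682.
r = √(31265/1682) ≈ 4.31.

4.31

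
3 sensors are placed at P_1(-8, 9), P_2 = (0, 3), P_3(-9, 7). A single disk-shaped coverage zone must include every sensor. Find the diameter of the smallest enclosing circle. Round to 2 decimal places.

10.01

Side lengths²: P_1P_2² = 100, P_1P_3² = 5, P_2P_3² = 97.
Since P_1P_2² = 100 < 97 + 5 = 102, the triangle is acute, so the smallest enclosing circle is the circumcircle.
Circumcentre = (-91/22, 64/11), r² = 12125/484.
Diameter = 2r = 2√(12125/484) ≈ 10.01.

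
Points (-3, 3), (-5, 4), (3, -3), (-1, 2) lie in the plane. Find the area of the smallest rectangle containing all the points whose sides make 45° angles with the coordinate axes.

In coordinates u = x + y, v = x − y the rectangle is axis-aligned; the map (x,y)→(u,v) scales areas by 2.
u-values: 0, -1, 0, 1; range = 1 − (-1) = 2.
v-values: -6, -9, 6, -3; range = 6 − (-9) = 15.
Area = (2 × 15) / 2 = 15.

15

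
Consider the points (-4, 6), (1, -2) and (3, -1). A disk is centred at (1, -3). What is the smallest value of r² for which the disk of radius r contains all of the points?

The required radius is the distance from (1, -3) to the farthest point.
Squared distances: 106, 1, 8.
Maximum is 106, attained at (-4, 6).

106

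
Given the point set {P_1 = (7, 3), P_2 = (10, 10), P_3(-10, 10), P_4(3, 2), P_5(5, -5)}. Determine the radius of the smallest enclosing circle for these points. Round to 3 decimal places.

11.180

By Welzl's lemma the MEC is supported by two points (diametrically opposite) or three points (on a circumcircle).
The minimum enclosing circle is determined by three boundary points: P_2, P_3, P_5.
Their circumcentre is (0, 5) with r² = 125.
The farthest remaining point P_1 is at distance² 53 ≤ 125.
r = √125 ≈ 11.180.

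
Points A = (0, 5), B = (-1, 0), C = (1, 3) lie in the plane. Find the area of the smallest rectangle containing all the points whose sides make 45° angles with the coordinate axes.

In coordinates u = x + y, v = x − y the rectangle is axis-aligned; the map (x,y)→(u,v) scales areas by 2.
u-values: 5, -1, 4; range = 5 − (-1) = 6.
v-values: -5, -1, -2; range = -1 − (-5) = 4.
Area = (6 × 4) / 2 = 12.

12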